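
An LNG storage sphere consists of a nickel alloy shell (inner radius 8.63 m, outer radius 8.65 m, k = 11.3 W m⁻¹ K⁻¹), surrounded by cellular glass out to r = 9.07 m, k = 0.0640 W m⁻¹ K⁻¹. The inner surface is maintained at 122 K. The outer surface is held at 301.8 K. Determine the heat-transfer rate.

Treat each layer as a resistance in series:
  R_nickel alloy = (1/8.63 − 1/8.65)/(4πk) = 2.679×10^-4/(4π·11.3) = 1.887×10^-6 K/W
  R_cellular glass = (1/8.65 − 1/9.07)/(4πk) = 0.005353/(4π·0.0640) = 0.006656 K/W
ΣR = 1.887×10^-6 + 0.006656 = 0.006658 K/W
Q = ΔT/ΣR = (122 K − 301.8 K)/0.006658 = -27000 W
(Negative Q ⇒ heat flows inward; heat gain = 27000 W.)

Q = 27.0 kW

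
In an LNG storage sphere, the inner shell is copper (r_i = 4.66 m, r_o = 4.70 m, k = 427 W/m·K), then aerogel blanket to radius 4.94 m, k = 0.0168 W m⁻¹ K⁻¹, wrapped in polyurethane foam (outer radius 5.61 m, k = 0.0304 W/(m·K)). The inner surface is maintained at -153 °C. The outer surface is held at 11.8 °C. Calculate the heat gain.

Q = 1470 W

Series thermal resistances, inner to outer:
  R_copper = (1/4.66 − 1/4.70)/(4πk) = 0.001826/(4π·427) = 3.404×10^-7 K/W
  R_aerogel blanket = (1/4.70 − 1/4.94)/(4πk) = 0.01034/(4π·0.0168) = 0.04896 K/W
  R_polyurethane foam = (1/4.94 − 1/5.61)/(4πk) = 0.02418/(4π·0.0304) = 0.06329 K/W
ΣR = 3.404×10^-7 + 0.04896 + 0.06329 = 0.1123 K/W
Q = ΔT/ΣR = (-153 °C − 11.8 °C)/0.1123 = -1470 W
(Negative Q ⇒ heat flows inward; heat gain = 1470 W.)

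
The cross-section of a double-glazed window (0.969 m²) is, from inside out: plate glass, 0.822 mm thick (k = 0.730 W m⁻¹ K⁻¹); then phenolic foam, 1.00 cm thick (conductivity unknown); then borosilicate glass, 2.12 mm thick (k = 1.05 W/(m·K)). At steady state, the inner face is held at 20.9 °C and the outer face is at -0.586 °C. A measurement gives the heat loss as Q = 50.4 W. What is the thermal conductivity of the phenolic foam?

ΣR = ΔT/Q = |20.9 − -0.586|/50.4 = 0.4263 K/W
Known resistances:
  R_plate glass = L/(kA) = 8.22×10^-4/(0.730·0.969) = 0.001162 K/W
  R_borosilicate glass = L/(kA) = 0.00212/(1.05·0.969) = 0.002084 K/W
R_phenolic foam = ΣR − ΣR_known = 0.4263 − 0.003246 = 0.4231 K/W
L/(kA) = 0.4231 ⇒ k = 0.0100/(0.4231·0.969) = 0.0244 W/m·K

k = 0.0244 W/m·K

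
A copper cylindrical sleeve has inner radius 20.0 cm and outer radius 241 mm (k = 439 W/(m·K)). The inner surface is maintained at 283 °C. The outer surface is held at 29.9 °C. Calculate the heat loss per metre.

Q' = 2πk·ΔT/ln(r₂/r₁) = 2π × 439 × 253.1 / ln(0.241/0.200) = 3.74×10^6 W/m

Q' = 3.74×10^6 W/m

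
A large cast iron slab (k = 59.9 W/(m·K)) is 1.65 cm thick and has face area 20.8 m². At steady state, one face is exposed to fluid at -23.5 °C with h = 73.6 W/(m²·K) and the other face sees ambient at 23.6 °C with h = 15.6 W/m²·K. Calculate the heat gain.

Q = 12.6 kW

Series thermal resistances, inner to outer:
  R_conv,in = 1/(hA) = 1/(73.6·20.8) = 6.532×10^-4 K/W
  R_cast iron = L/(kA) = 0.0165/(59.9·20.8) = 1.324×10^-5 K/W
  R_conv,out = 1/(hA) = 1/(15.6·20.8) = 0.003082 K/W
ΣR = 6.532×10^-4 + 1.324×10^-5 + 0.003082 = 0.003748 K/W
Q = ΔT/ΣR = (-23.5 °C − 23.6 °C)/0.003748 = -12600 W
(Negative Q ⇒ heat flows inward; heat gain = 12600 W.)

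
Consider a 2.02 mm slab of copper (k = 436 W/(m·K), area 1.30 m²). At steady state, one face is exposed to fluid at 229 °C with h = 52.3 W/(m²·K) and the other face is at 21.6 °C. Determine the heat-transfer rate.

Q = 14100 W

Series thermal resistances, inner to outer:
  R_conv,in = 1/(hA) = 1/(52.3·1.30) = 0.01471 K/W
  R_copper = L/(kA) = 0.00202/(436·1.30) = 3.564×10^-6 K/W
ΣR = 0.01471 + 3.564×10^-6 = 0.01471 K/W
Q = ΔT/ΣR = (229 °C − 21.6 °C)/0.01471 = 14100 W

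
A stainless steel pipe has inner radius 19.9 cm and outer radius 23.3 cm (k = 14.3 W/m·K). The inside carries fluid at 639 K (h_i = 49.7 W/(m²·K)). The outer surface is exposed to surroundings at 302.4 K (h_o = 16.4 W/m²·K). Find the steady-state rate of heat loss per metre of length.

Resistance network (inner→outer):
  R'_conv,in = 1/(2πr h) = 1/(2π·0.199·49.7) = 0.01609 m·K/W
  R'_stainless steel = ln(0.233/0.199)/(2πk) = 0.1577/(2π·14.3) = 0.001756 m·K/W
  R'_conv,out = 1/(2πr h) = 1/(2π·0.233·16.4) = 0.04165 m·K/W
ΣR = 0.01609 + 0.001756 + 0.04165 = 0.05950 m·K/W
Q' = ΔT/ΣR = (639 K − 302.4 K)/0.05950 = 5660 W/m

Q' = 5.66 kW/m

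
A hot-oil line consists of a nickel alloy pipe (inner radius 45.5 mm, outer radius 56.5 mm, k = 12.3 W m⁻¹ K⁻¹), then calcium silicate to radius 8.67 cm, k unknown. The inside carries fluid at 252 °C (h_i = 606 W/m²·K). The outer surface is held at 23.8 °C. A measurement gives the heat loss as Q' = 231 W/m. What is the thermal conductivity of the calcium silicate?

k = 0.0696 W/m·K

ΣR = ΔT/Q' = |252 − 23.8|/231 = 0.9879 m·K/W
Known resistances:
  R'_conv,in = 1/(2πr h) = 1/(2π·0.0455·606) = 0.005772 m·K/W
  R'_nickel alloy = ln(0.0565/0.0455)/(2πk) = 0.2165/(2π·12.3) = 0.002802 m·K/W
R_calcium silicate = ΣR − ΣR_known = 0.9879 − 0.008574 = 0.9793 m·K/W
ln(r₂/r₁)/(2πk) = 0.9793 ⇒ k = 0.4282/(2π·0.9793) = 0.0696 W/m·K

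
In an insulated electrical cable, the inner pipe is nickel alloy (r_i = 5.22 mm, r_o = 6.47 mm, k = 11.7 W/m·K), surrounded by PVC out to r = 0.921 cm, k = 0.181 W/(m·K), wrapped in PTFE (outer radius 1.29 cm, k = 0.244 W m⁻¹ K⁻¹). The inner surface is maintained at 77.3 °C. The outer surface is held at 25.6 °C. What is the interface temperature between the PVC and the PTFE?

Series thermal resistances, inner to outer:
  R'_nickel alloy = ln(0.00647/0.00522)/(2πk) = 0.2147/(2π·11.7) = 0.002920 m·K/W
  R'_PVC = ln(0.00921/0.00647)/(2πk) = 0.3531/(2π·0.181) = 0.3105 m·K/W
  R'_PTFE = ln(0.0129/0.00921)/(2πk) = 0.3369/(2π·0.244) = 0.2198 m·K/W
ΣR = 0.002920 + 0.3105 + 0.2198 = 0.5332 m·K/W
Q' = ΔT/ΣR = (77.3 °C − 25.6 °C)/0.5332 = 96.96 W/m
From the inner boundary to the PVC/PTFE interface, ΣR_partial = 0.3134 m·K/W.
T_interface = T_in − Q'·ΣR_partial = 77.3 °C − (96.96)(0.3134) = 46.9 °C

T = 46.9 °C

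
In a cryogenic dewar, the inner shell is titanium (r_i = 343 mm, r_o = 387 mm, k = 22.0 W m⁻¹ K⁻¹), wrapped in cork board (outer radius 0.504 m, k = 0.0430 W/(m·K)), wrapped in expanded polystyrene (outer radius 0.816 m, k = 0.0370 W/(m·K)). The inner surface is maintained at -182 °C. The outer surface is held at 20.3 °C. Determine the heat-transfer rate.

Treat each layer as a resistance in series:
  R_titanium = (1/0.343 − 1/0.387)/(4πk) = 0.3315/(4π·22.0) = 0.001199 K/W
  R_cork board = (1/0.387 − 1/0.504)/(4πk) = 0.5999/(4π·0.0430) = 1.110 K/W
  R_expanded polystyrene = (1/0.504 − 1/0.816)/(4πk) = 0.7586/(4π·0.0370) = 1.632 K/W
ΣR = 0.001199 + 1.110 + 1.632 = 2.743 K/W
Q = ΔT/ΣR = (-182 °C − 20.3 °C)/2.743 = -73.8 W
(Negative Q ⇒ heat flows inward; heat gain = 73.8 W.)

Q = 73.8 W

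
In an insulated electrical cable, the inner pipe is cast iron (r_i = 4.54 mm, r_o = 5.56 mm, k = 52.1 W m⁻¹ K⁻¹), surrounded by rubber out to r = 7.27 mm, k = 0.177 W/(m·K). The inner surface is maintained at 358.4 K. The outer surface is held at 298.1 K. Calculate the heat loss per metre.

Q' = 249 W/m

Treat each layer as a resistance in series:
  R'_cast iron = ln(0.00556/0.00454)/(2πk) = 0.2027/(2π·52.1) = 6.191×10^-4 m·K/W
  R'_rubber = ln(0.00727/0.00556)/(2πk) = 0.2682/(2π·0.177) = 0.2411 m·K/W
ΣR = 6.191×10^-4 + 0.2411 = 0.2417 m·K/W
Q' = ΔT/ΣR = (358.4 K − 298.1 K)/0.2417 = 249 W/m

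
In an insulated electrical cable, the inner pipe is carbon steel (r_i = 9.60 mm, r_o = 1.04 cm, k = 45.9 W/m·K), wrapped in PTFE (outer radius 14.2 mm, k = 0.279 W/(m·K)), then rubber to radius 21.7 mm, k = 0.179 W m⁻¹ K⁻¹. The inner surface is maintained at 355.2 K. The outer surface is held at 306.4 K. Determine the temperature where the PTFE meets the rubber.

T = 339.6 K

Treat each layer as a resistance in series:
  R'_carbon steel = ln(0.0104/0.00960)/(2πk) = 0.08004/(2π·45.9) = 2.775×10^-4 m·K/W
  R'_PTFE = ln(0.0142/0.0104)/(2πk) = 0.3114/(2π·0.279) = 0.1777 m·K/W
  R'_rubber = ln(0.0217/0.0142)/(2πk) = 0.4241/(2π·0.179) = 0.3771 m·K/W
ΣR = 2.775×10^-4 + 0.1777 + 0.3771 = 0.5551 m·K/W
Q' = ΔT/ΣR = (355.2 K − 306.4 K)/0.5551 = 87.91 W/m
From the inner boundary to the PTFE/rubber interface, ΣR_partial = 0.1780 m·K/W.
T_interface = T_in − Q'·ΣR_partial = 355.2 K − (87.91)(0.1780) = 339.6 K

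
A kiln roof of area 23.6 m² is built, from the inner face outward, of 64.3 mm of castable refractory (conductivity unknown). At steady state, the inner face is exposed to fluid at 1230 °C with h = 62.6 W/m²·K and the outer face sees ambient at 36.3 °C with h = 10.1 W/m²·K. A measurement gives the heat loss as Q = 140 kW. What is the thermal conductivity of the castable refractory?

k = 0.746 W/m·K

ΣR = ΔT/Q = |1230 − 36.3|/1.40×10^5 = 0.008526 K/W
Known resistances:
  R_conv,in = 1/(hA) = 1/(62.6·23.6) = 6.769×10^-4 K/W
  R_conv,out = 1/(hA) = 1/(10.1·23.6) = 0.004195 K/W
R_castable refractory = ΣR − ΣR_known = 0.008526 − 0.004872 = 0.003654 K/W
L/(kA) = 0.003654 ⇒ k = 0.0643/(0.003654·23.6) = 0.746 W/m·K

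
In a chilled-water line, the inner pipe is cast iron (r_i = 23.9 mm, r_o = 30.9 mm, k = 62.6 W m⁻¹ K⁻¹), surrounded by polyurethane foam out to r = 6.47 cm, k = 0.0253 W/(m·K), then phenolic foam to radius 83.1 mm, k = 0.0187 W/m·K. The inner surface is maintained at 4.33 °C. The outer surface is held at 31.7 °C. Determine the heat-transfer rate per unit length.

Treat each layer as a resistance in series:
  R'_cast iron = ln(0.0309/0.0239)/(2πk) = 0.2569/(2π·62.6) = 6.531×10^-4 m·K/W
  R'_polyurethane foam = ln(0.0647/0.0309)/(2πk) = 0.7390/(2π·0.0253) = 4.649 m·K/W
  R'_phenolic foam = ln(0.0831/0.0647)/(2πk) = 0.2503/(2π·0.0187) = 2.130 m·K/W
ΣR = 6.531×10^-4 + 4.649 + 2.130 = 6.780 m·K/W
Q' = ΔT/ΣR = (4.33 °C − 31.7 °C)/6.780 = -4.04 W/m
(Negative Q' ⇒ heat flows inward; heat gain = 4.04 W/m.)

Q' = 4.04 W/m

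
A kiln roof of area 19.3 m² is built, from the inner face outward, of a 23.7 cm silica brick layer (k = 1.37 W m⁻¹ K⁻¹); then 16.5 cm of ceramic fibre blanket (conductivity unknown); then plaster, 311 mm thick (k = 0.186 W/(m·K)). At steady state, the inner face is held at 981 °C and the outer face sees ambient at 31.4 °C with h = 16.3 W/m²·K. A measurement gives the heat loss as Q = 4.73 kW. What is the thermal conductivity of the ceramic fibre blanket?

k = 0.0838 W/m·K

ΣR = ΔT/Q = |981 − 31.4|/4730 = 0.2008 K/W
Known resistances:
  R_silica brick = L/(kA) = 0.237/(1.37·19.3) = 0.008963 K/W
  R_plaster = L/(kA) = 0.311/(0.186·19.3) = 0.08663 K/W
  R_conv,out = 1/(hA) = 1/(16.3·19.3) = 0.003179 K/W
R_ceramic fibre blanket = ΣR − ΣR_known = 0.2008 − 0.09877 = 0.1020 K/W
L/(kA) = 0.1020 ⇒ k = 0.165/(0.1020·19.3) = 0.0838 W/m·K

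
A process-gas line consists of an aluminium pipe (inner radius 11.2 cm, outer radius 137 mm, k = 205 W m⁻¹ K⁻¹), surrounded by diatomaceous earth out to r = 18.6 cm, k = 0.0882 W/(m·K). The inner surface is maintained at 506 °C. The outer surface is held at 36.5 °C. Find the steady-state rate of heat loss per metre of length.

Q' = 851 W/m

Series thermal resistances, inner to outer:
  R'_aluminium = ln(0.137/0.112)/(2πk) = 0.2015/(2π·205) = 1.564×10^-4 m·K/W
  R'_diatomaceous earth = ln(0.186/0.137)/(2πk) = 0.3058/(2π·0.0882) = 0.5517 m·K/W
ΣR = 1.564×10^-4 + 0.5517 = 0.5519 m·K/W
Q' = ΔT/ΣR = (506 °C − 36.5 °C)/0.5519 = 851 W/m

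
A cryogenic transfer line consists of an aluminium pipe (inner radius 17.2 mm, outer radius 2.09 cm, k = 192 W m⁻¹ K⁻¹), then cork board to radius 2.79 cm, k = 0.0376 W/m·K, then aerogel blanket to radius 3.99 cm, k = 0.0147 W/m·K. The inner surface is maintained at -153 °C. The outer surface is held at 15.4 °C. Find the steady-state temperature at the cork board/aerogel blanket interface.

Treat each layer as a resistance in series:
  R'_aluminium = ln(0.0209/0.0172)/(2πk) = 0.1948/(2π·192) = 1.615×10^-4 m·K/W
  R'_cork board = ln(0.0279/0.0209)/(2πk) = 0.2889/(2π·0.0376) = 1.223 m·K/W
  R'_aerogel blanket = ln(0.0399/0.0279)/(2πk) = 0.3577/(2π·0.0147) = 3.873 m·K/W
ΣR = 1.615×10^-4 + 1.223 + 3.873 = 5.096 m·K/W
Q' = ΔT/ΣR = (-153 °C − 15.4 °C)/5.096 = -33.05 W/m
From the inner boundary to the cork board/aerogel blanket interface, ΣR_partial = 1.223 m·K/W.
T_interface = T_in − Q'·ΣR_partial = -153 °C − (-33.05)(1.223) = -113 °C

T = -113 °C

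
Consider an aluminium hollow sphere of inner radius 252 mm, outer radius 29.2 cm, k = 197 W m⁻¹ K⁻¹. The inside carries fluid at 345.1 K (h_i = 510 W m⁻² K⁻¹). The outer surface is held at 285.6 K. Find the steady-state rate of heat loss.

Q = 22.2 kW

Treat each layer as a resistance in series:
  R_conv,in = 1/(4πr²h) = 1/(4π·0.252²·510) = 0.002457 K/W
  R_aluminium = (1/0.252 − 1/0.292)/(4πk) = 0.5436/(4π·197) = 2.196×10^-4 K/W
ΣR = 0.002457 + 2.196×10^-4 = 0.002677 K/W
Q = ΔT/ΣR = (345.1 K − 285.6 K)/0.002677 = 22200 W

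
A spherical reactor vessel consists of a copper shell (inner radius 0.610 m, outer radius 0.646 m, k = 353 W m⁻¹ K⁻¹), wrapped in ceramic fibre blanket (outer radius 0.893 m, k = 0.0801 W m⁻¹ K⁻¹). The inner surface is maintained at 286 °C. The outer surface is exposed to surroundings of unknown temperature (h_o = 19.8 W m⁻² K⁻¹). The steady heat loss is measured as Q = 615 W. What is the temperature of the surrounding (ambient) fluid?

T_out = 21.3 °C

Series resistances:
  R_copper = (1/0.610 − 1/0.646)/(4πk) = 0.09136/(4π·353) = 2.059×10^-5 K/W
  R_ceramic fibre blanket = (1/0.646 − 1/0.893)/(4πk) = 0.4282/(4π·0.0801) = 0.4254 K/W
  R_conv,out = 1/(4πr²h) = 1/(4π·0.893²·19.8) = 0.005040 K/W
ΣR = 0.4304 K/W
ΔT = Q·ΣR = 615 × 0.4304 = 264.7 K
Heat flows outward, so T_out = T_in − ΔT = 286 − 264.7 = 21.3 °C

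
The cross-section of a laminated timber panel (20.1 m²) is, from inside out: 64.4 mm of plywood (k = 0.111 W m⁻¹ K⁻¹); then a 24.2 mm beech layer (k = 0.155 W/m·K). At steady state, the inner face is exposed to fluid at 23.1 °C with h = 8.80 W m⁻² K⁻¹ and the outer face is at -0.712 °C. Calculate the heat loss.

Q = 563 W

Treat each layer as a resistance in series:
  R_conv,in = 1/(hA) = 1/(8.80·20.1) = 0.005654 K/W
  R_plywood = L/(kA) = 0.0644/(0.111·20.1) = 0.02886 K/W
  R_beech = L/(kA) = 0.0242/(0.155·20.1) = 0.007768 K/W
ΣR = 0.005654 + 0.02886 + 0.007768 = 0.04228 K/W
Q = ΔT/ΣR = (23.1 °C − -0.712 °C)/0.04228 = 563 W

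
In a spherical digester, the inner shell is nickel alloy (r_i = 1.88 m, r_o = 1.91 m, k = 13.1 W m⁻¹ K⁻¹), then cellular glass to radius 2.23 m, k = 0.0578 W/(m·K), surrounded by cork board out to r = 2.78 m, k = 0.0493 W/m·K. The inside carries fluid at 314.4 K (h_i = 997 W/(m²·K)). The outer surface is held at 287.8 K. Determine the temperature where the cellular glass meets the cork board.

Series thermal resistances, inner to outer:
  R_conv,in = 1/(4πr²h) = 1/(4π·1.88²·997) = 2.258×10^-5 K/W
  R_nickel alloy = (1/1.88 − 1/1.91)/(4πk) = 0.008355/(4π·13.1) = 5.075×10^-5 K/W
  R_cellular glass = (1/1.91 − 1/2.23)/(4πk) = 0.07513/(4π·0.0578) = 0.1034 K/W
  R_cork board = (1/2.23 − 1/2.78)/(4πk) = 0.08872/(4π·0.0493) = 0.1432 K/W
ΣR = 2.258×10^-5 + 5.075×10^-5 + 0.1034 + 0.1432 = 0.2467 K/W
Q = ΔT/ΣR = (314.4 K − 287.8 K)/0.2467 = 107.8 W
From the inner boundary to the cellular glass/cork board interface, ΣR_partial = 0.1035 K/W.
T_interface = T_in − Q·ΣR_partial = 314.4 K − (107.8)(0.1035) = 303.2 K

T = 303.2 K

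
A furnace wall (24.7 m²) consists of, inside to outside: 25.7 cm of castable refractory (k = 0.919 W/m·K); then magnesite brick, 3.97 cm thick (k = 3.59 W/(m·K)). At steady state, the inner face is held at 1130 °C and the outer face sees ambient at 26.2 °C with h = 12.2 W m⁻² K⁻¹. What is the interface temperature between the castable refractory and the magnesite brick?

Resistance network (inner→outer):
  R_castable refractory = L/(kA) = 0.257/(0.919·24.7) = 0.01132 K/W
  R_magnesite brick = L/(kA) = 0.0397/(3.59·24.7) = 4.477×10^-4 K/W
  R_conv,out = 1/(hA) = 1/(12.2·24.7) = 0.003319 K/W
ΣR = 0.01132 + 4.477×10^-4 + 0.003319 = 0.01509 K/W
Q = ΔT/ΣR = (1130 °C − 26.2 °C)/0.01509 = 73150 W
From the inner boundary to the castable refractory/magnesite brick interface, ΣR_partial = 0.01132 K/W.
T_interface = T_in − Q·ΣR_partial = 1130 °C − (73150)(0.01132) = 302 °C

T = 302 °C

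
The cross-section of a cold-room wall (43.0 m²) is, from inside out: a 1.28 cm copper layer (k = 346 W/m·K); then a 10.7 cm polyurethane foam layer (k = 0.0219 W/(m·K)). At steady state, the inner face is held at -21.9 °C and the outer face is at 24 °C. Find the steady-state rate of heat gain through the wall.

Q = 404 W

Series thermal resistances, inner to outer:
  R_copper = L/(kA) = 0.0128/(346·43.0) = 8.603×10^-7 K/W
  R_polyurethane foam = L/(kA) = 0.107/(0.0219·43.0) = 0.1136 K/W
ΣR = 8.603×10^-7 + 0.1136 = 0.1136 K/W
Q = ΔT/ΣR = (-21.9 °C − 24 °C)/0.1136 = -404 W
(Negative Q ⇒ heat flows inward; heat gain = 404 W.)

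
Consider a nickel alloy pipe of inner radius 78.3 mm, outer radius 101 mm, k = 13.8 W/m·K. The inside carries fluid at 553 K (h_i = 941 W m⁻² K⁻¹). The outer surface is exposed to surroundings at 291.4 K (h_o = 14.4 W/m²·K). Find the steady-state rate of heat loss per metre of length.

Q' = 2280 W/m

Treat each layer as a resistance in series:
  R'_conv,in = 1/(2πr h) = 1/(2π·0.0783·941) = 0.002160 m·K/W
  R'_nickel alloy = ln(0.101/0.0783)/(2πk) = 0.2546/(2π·13.8) = 0.002936 m·K/W
  R'_conv,out = 1/(2πr h) = 1/(2π·0.101·14.4) = 0.1094 m·K/W
ΣR = 0.002160 + 0.002936 + 0.1094 = 0.1145 m·K/W
Q' = ΔT/ΣR = (553 K − 291.4 K)/0.1145 = 2280 W/m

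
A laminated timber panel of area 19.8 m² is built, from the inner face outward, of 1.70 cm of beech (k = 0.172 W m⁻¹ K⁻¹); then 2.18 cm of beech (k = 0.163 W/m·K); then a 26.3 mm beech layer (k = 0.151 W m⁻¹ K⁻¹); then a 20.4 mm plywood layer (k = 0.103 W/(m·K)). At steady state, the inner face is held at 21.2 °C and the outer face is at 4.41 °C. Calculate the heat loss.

Q = 550 W

Series thermal resistances, inner to outer:
  R_beech = L/(kA) = 0.0170/(0.172·19.8) = 0.004992 K/W
  R_beech = L/(kA) = 0.0218/(0.163·19.8) = 0.006755 K/W
  R_beech = L/(kA) = 0.0263/(0.151·19.8) = 0.008797 K/W
  R_plywood = L/(kA) = 0.0204/(0.103·19.8) = 0.01000 K/W
ΣR = 0.004992 + 0.006755 + 0.008797 + 0.01000 = 0.03054 K/W
Q = ΔT/ΣR = (21.2 °C − 4.41 °C)/0.03054 = 550 W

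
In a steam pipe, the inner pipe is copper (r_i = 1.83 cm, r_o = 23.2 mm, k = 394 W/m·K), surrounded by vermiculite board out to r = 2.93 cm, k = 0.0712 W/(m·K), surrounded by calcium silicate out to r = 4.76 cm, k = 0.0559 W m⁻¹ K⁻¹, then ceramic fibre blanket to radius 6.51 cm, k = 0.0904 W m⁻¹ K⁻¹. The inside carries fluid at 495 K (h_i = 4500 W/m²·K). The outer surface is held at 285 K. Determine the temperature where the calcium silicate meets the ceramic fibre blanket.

T = 332.1 K

Series thermal resistances, inner to outer:
  R'_conv,in = 1/(2πr h) = 1/(2π·0.0183·4500) = 0.001933 m·K/W
  R'_copper = ln(0.0232/0.0183)/(2πk) = 0.2373/(2π·394) = 9.584×10^-5 m·K/W
  R'_vermiculite board = ln(0.0293/0.0232)/(2πk) = 0.2334/(2π·0.0712) = 0.5218 m·K/W
  R'_calcium silicate = ln(0.0476/0.0293)/(2πk) = 0.4852/(2π·0.0559) = 1.382 m·K/W
  R'_ceramic fibre blanket = ln(0.0651/0.0476)/(2πk) = 0.3131/(2π·0.0904) = 0.5512 m·K/W
ΣR = 0.001933 + 9.584×10^-5 + 0.5218 + 1.382 + 0.5512 = 2.457 m·K/W
Q' = ΔT/ΣR = (495 K − 285 K)/2.457 = 85.47 W/m
From the inner boundary to the calcium silicate/ceramic fibre blanket interface, ΣR_partial = 1.906 m·K/W.
T_interface = T_in − Q'·ΣR_partial = 495 K − (85.47)(1.906) = 332.1 K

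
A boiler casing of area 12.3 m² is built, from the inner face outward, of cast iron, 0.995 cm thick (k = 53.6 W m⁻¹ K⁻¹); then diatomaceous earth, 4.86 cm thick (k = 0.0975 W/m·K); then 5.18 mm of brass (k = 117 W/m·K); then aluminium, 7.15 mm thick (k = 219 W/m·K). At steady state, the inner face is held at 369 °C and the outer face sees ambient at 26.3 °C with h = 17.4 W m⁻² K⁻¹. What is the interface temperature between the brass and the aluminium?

T = 61.7 °C

Treat each layer as a resistance in series:
  R_cast iron = L/(kA) = 0.00995/(53.6·12.3) = 1.509×10^-5 K/W
  R_diatomaceous earth = L/(kA) = 0.0486/(0.0975·12.3) = 0.04053 K/W
  R_brass = L/(kA) = 0.00518/(117·12.3) = 3.599×10^-6 K/W
  R_aluminium = L/(kA) = 0.00715/(219·12.3) = 2.654×10^-6 K/W
  R_conv,out = 1/(hA) = 1/(17.4·12.3) = 0.004672 K/W
ΣR = 1.509×10^-5 + 0.04053 + 3.599×10^-6 + 2.654×10^-6 + 0.004672 = 0.04522 K/W
Q = ΔT/ΣR = (369 °C − 26.3 °C)/0.04522 = 7579 W
From the inner boundary to the brass/aluminium interface, ΣR_partial = 0.04055 K/W.
T_interface = T_in − Q·ΣR_partial = 369 °C − (7579)(0.04055) = 61.7 °C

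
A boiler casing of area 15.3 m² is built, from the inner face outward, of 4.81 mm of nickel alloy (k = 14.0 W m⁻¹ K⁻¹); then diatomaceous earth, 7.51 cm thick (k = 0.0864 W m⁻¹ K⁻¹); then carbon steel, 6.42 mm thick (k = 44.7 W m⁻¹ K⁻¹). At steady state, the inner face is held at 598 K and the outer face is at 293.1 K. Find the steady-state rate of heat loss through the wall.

Q = 5.36 kW

Resistance network (inner→outer):
  R_nickel alloy = L/(kA) = 0.00481/(14.0·15.3) = 2.246×10^-5 K/W
  R_diatomaceous earth = L/(kA) = 0.0751/(0.0864·15.3) = 0.05681 K/W
  R_carbon steel = L/(kA) = 0.00642/(44.7·15.3) = 9.387×10^-6 K/W
ΣR = 2.246×10^-5 + 0.05681 + 9.387×10^-6 = 0.05684 K/W
Q = ΔT/ΣR = (598 K − 293.1 K)/0.05684 = 5360 W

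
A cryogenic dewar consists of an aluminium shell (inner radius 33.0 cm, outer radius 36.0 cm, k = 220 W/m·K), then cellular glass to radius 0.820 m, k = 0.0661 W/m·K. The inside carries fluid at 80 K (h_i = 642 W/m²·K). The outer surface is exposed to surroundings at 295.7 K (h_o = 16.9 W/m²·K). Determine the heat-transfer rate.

Treat each layer as a resistance in series:
  R_conv,in = 1/(4πr²h) = 1/(4π·0.330²·642) = 0.001138 K/W
  R_aluminium = (1/0.330 − 1/0.360)/(4πk) = 0.2525/(4π·220) = 9.134×10^-5 K/W
  R_cellular glass = (1/0.360 − 1/0.820)/(4πk) = 1.558/(4π·0.0661) = 1.876 K/W
  R_conv,out = 1/(4πr²h) = 1/(4π·0.820²·16.9) = 0.007003 K/W
ΣR = 0.001138 + 9.134×10^-5 + 1.876 + 0.007003 = 1.884 K/W
Q = ΔT/ΣR = (80 K − 295.7 K)/1.884 = -114 W
(Negative Q ⇒ heat flows inward; heat gain = 114 W.)

Q = 114 W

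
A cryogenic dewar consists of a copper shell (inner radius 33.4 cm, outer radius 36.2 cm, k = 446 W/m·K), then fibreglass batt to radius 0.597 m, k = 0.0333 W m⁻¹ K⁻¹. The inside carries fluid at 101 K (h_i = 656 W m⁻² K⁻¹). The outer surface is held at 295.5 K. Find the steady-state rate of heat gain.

Q = 74.8 W

Series thermal resistances, inner to outer:
  R_conv,in = 1/(4πr²h) = 1/(4π·0.334²·656) = 0.001087 K/W
  R_copper = (1/0.334 − 1/0.362)/(4πk) = 0.2316/(4π·446) = 4.132×10^-5 K/W
  R_fibreglass batt = (1/0.362 − 1/0.597)/(4πk) = 1.087/(4π·0.0333) = 2.599 K/W
ΣR = 0.001087 + 4.132×10^-5 + 2.599 = 2.600 K/W
Q = ΔT/ΣR = (101 K − 295.5 K)/2.600 = -74.8 W
(Negative Q ⇒ heat flows inward; heat gain = 74.8 W.)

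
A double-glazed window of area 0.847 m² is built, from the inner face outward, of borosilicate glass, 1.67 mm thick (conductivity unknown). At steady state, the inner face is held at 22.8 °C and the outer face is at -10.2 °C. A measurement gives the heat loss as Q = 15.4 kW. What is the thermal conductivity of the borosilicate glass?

k = 0.920 W/m·K

ΣR = ΔT/Q = |22.8 − -10.2|/15400 = 0.002143 K/W
L/(kA) = 0.002143 ⇒ k = 0.00167/(0.002143·0.847) = 0.920 W/m·K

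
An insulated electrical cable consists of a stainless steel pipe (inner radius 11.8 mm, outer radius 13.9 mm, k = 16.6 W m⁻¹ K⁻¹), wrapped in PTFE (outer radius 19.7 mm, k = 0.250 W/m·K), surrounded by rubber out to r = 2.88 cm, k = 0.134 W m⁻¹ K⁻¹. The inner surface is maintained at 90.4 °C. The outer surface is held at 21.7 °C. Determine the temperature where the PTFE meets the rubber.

T = 67.6 °C

Series thermal resistances, inner to outer:
  R'_stainless steel = ln(0.0139/0.0118)/(2πk) = 0.1638/(2π·16.6) = 0.001570 m·K/W
  R'_PTFE = ln(0.0197/0.0139)/(2πk) = 0.3487/(2π·0.250) = 0.2220 m·K/W
  R'_rubber = ln(0.0288/0.0197)/(2πk) = 0.3798/(2π·0.134) = 0.4510 m·K/W
ΣR = 0.001570 + 0.2220 + 0.4510 = 0.6746 m·K/W
Q' = ΔT/ΣR = (90.4 °C − 21.7 °C)/0.6746 = 101.8 W/m
From the inner boundary to the PTFE/rubber interface, ΣR_partial = 0.2236 m·K/W.
T_interface = T_in − Q'·ΣR_partial = 90.4 °C − (101.8)(0.2236) = 67.6 °C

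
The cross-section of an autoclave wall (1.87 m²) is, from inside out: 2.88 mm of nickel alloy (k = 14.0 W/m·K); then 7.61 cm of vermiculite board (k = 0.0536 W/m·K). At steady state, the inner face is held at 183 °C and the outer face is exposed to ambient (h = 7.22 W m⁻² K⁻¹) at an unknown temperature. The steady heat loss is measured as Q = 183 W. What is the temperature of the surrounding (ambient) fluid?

Series resistances:
  R_nickel alloy = L/(kA) = 0.00288/(14.0·1.87) = 1.100×10^-4 K/W
  R_vermiculite board = L/(kA) = 0.0761/(0.0536·1.87) = 0.7592 K/W
  R_conv,out = 1/(hA) = 1/(7.22·1.87) = 0.07407 K/W
ΣR = 0.8334 K/W
ΔT = Q·ΣR = 183 × 0.8334 = 152.5 K
Heat flows outward, so T_out = T_in − ΔT = 183 − 152.5 = 30.5 °C

T_out = 30.5 °C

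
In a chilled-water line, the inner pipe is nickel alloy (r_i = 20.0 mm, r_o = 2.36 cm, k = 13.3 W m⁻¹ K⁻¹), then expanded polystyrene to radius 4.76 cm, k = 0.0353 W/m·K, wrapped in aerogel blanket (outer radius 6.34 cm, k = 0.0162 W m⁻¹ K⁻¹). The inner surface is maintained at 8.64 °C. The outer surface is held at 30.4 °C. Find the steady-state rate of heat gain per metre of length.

Treat each layer as a resistance in series:
  R'_nickel alloy = ln(0.0236/0.0200)/(2πk) = 0.1655/(2π·13.3) = 0.001981 m·K/W
  R'_expanded polystyrene = ln(0.0476/0.0236)/(2πk) = 0.7016/(2π·0.0353) = 3.163 m·K/W
  R'_aerogel blanket = ln(0.0634/0.0476)/(2πk) = 0.2866/(2π·0.0162) = 2.816 m·K/W
ΣR = 0.001981 + 3.163 + 2.816 = 5.981 m·K/W
Q' = ΔT/ΣR = (8.64 °C − 30.4 °C)/5.981 = -3.64 W/m
(Negative Q' ⇒ heat flows inward; heat gain = 3.64 W/m.)

Q' = 3.64 W/m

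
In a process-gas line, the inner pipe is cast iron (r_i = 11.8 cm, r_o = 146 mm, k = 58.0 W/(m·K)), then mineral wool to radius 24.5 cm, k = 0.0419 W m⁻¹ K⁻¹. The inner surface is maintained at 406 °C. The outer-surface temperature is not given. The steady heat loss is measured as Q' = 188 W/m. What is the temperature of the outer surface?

Series resistances:
  R'_cast iron = ln(0.146/0.118)/(2πk) = 0.2129/(2π·58.0) = 5.843×10^-4 m·K/W
  R'_mineral wool = ln(0.245/0.146)/(2πk) = 0.5177/(2π·0.0419) = 1.966 m·K/W
ΣR = 1.967 m·K/W
ΔT = Q'·ΣR = 188 × 1.967 = 369.8 K
Heat flows outward, so T_out = T_in − ΔT = 406 − 369.8 = 36.2 °C

T_out = 36.2 °C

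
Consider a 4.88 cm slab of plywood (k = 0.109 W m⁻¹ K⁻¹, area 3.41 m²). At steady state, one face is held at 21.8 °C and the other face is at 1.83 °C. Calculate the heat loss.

Q = 152 W

Q = kA·ΔT/L = 0.109 × 3.41 × |21.8 °C − 1.83 °C| / 0.0488 = 152 W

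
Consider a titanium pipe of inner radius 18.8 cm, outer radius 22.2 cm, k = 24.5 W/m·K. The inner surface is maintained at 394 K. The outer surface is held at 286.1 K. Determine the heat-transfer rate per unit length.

Q' = 2πk·ΔT/ln(r₂/r₁) = 2π × 24.5 × 107.9 / ln(0.222/0.188) = 99900 W/m

Q' = 99.9 kW/m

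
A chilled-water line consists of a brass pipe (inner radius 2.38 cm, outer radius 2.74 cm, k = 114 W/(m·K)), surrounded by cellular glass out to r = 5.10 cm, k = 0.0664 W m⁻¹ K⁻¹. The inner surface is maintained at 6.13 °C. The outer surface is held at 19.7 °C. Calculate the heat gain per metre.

Q' = 9.11 W/m

Treat each layer as a resistance in series:
  R'_brass = ln(0.0274/0.0238)/(2πk) = 0.1409/(2π·114) = 1.967×10^-4 m·K/W
  R'_cellular glass = ln(0.0510/0.0274)/(2πk) = 0.6213/(2π·0.0664) = 1.489 m·K/W
ΣR = 1.967×10^-4 + 1.489 = 1.489 m·K/W
Q' = ΔT/ΣR = (6.13 °C − 19.7 °C)/1.489 = -9.11 W/m
(Negative Q' ⇒ heat flows inward; heat gain = 9.11 W/m.)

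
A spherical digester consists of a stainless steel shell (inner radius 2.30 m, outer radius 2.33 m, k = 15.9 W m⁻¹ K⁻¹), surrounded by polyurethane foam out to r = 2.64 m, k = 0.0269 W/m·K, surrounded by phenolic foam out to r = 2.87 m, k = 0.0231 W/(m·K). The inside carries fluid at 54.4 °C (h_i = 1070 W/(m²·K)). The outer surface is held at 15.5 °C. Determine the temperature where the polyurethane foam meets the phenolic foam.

T = 31.5 °C

Treat each layer as a resistance in series:
  R_conv,in = 1/(4πr²h) = 1/(4π·2.30²·1070) = 1.406×10^-5 K/W
  R_stainless steel = (1/2.30 − 1/2.33)/(4πk) = 0.005598/(4π·15.9) = 2.802×10^-5 K/W
  R_polyurethane foam = (1/2.33 − 1/2.64)/(4πk) = 0.05040/(4π·0.0269) = 0.1491 K/W
  R_phenolic foam = (1/2.64 − 1/2.87)/(4πk) = 0.03036/(4π·0.0231) = 0.1046 K/W
ΣR = 1.406×10^-5 + 2.802×10^-5 + 0.1491 + 0.1046 = 0.2537 K/W
Q = ΔT/ΣR = (54.4 °C − 15.5 °C)/0.2537 = 153.3 W
From the inner boundary to the polyurethane foam/phenolic foam interface, ΣR_partial = 0.1491 K/W.
T_interface = T_in − Q·ΣR_partial = 54.4 °C − (153.3)(0.1491) = 31.5 °C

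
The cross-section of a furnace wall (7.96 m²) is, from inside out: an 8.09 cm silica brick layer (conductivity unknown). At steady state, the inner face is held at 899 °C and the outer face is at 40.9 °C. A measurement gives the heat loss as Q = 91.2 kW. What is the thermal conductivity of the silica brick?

k = 1.08 W/m·K

ΣR = ΔT/Q = |899 − 40.9|/91200 = 0.009409 K/W
L/(kA) = 0.009409 ⇒ k = 0.0809/(0.009409·7.96) = 1.08 W/m·K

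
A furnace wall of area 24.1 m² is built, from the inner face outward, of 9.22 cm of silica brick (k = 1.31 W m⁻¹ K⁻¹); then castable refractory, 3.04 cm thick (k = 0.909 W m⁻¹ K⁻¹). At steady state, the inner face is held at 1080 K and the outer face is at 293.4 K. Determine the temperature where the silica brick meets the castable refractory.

Treat each layer as a resistance in series:
  R_silica brick = L/(kA) = 0.0922/(1.31·24.1) = 0.002920 K/W
  R_castable refractory = L/(kA) = 0.0304/(0.909·24.1) = 0.001388 K/W
ΣR = 0.002920 + 0.001388 = 0.004308 K/W
Q = ΔT/ΣR = (1080 K − 293.4 K)/0.004308 = 1.826×10^5 W
From the inner boundary to the silica brick/castable refractory interface, ΣR_partial = 0.002920 K/W.
T_interface = T_in − Q·ΣR_partial = 1080 K − (1.826×10^5)(0.002920) = 547 K

T = 547 K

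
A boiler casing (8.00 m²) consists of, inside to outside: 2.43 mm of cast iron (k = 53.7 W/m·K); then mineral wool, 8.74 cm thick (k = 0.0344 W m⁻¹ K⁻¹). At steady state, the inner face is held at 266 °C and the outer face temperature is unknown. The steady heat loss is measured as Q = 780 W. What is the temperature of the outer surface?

Sum the resistances:
  R_cast iron = L/(kA) = 0.00243/(53.7·8.00) = 5.656×10^-6 K/W
  R_mineral wool = L/(kA) = 0.0874/(0.0344·8.00) = 0.3176 K/W
ΣR = 0.3176 K/W
ΔT = Q·ΣR = 780 × 0.3176 = 247.7 K
Heat flows outward, so T_out = T_in − ΔT = 266 − 247.7 = 18.3 °C

T_out = 18.3 °C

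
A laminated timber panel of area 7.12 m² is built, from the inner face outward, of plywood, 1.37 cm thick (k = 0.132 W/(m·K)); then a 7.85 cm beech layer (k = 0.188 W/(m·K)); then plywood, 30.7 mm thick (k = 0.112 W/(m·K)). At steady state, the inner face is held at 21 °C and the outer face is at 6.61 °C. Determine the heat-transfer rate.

Resistance network (inner→outer):
  R_plywood = L/(kA) = 0.0137/(0.132·7.12) = 0.01458 K/W
  R_beech = L/(kA) = 0.0785/(0.188·7.12) = 0.05865 K/W
  R_plywood = L/(kA) = 0.0307/(0.112·7.12) = 0.03850 K/W
ΣR = 0.01458 + 0.05865 + 0.03850 = 0.1117 K/W
Q = ΔT/ΣR = (21 °C − 6.61 °C)/0.1117 = 129 W

Q = 129 W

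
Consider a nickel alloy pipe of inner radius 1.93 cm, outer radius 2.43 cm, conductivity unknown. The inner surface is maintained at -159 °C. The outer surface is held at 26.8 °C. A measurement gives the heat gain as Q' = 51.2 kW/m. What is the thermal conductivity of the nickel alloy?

ΣR = ΔT/Q' = |-159 − 26.8|/51200 = 0.003629 m·K/W
ln(r₂/r₁)/(2πk) = 0.003629 ⇒ k = 0.2304/(2π·0.003629) = 10.1 W/m·K

k = 10.1 W/m·K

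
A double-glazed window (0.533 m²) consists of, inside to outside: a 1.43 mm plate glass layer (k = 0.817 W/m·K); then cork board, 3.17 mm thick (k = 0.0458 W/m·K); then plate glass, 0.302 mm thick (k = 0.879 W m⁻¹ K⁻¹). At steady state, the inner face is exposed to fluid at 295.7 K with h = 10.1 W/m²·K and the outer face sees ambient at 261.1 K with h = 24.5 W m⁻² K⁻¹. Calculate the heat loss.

Treat each layer as a resistance in series:
  R_conv,in = 1/(hA) = 1/(10.1·0.533) = 0.1858 K/W
  R_plate glass = L/(kA) = 0.00143/(0.817·0.533) = 0.003284 K/W
  R_cork board = L/(kA) = 0.00317/(0.0458·0.533) = 0.1299 K/W
  R_plate glass = L/(kA) = 3.02×10^-4/(0.879·0.533) = 6.446×10^-4 K/W
  R_conv,out = 1/(hA) = 1/(24.5·0.533) = 0.07658 K/W
ΣR = 0.1858 + 0.003284 + 0.1299 + 6.446×10^-4 + 0.07658 = 0.3962 K/W
Q = ΔT/ΣR = (295.7 K − 261.1 K)/0.3962 = 87.3 W

Q = 87.3 W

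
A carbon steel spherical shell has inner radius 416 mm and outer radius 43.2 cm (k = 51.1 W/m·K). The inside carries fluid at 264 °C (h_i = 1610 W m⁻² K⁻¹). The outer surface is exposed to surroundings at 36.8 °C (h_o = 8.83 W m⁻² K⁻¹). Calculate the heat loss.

Q = 4.66 kW

Resistance network (inner→outer):
  R_conv,in = 1/(4πr²h) = 1/(4π·0.416²·1610) = 2.856×10^-4 K/W
  R_carbon steel = (1/0.416 − 1/0.432)/(4πk) = 0.08903/(4π·51.1) = 1.386×10^-4 K/W
  R_conv,out = 1/(4πr²h) = 1/(4π·0.432²·8.83) = 0.04829 K/W
ΣR = 2.856×10^-4 + 1.386×10^-4 + 0.04829 = 0.04871 K/W
Q = ΔT/ΣR = (264 °C − 36.8 °C)/0.04871 = 4660 W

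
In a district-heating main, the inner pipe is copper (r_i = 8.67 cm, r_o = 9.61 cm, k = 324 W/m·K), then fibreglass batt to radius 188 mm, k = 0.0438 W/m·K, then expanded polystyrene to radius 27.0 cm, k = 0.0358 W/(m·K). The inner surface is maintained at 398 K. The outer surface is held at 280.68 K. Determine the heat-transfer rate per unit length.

Resistance network (inner→outer):
  R'_copper = ln(0.0961/0.0867)/(2πk) = 0.1029/(2π·324) = 5.056×10^-5 m·K/W
  R'_fibreglass batt = ln(0.188/0.0961)/(2πk) = 0.6711/(2π·0.0438) = 2.438 m·K/W
  R'_expanded polystyrene = ln(0.270/0.188)/(2πk) = 0.3620/(2π·0.0358) = 1.609 m·K/W
ΣR = 5.056×10^-5 + 2.438 + 1.609 = 4.047 m·K/W
Q' = ΔT/ΣR = (398 K − 280.68 K)/4.047 = 29.0 W/m

Q' = 29.0 W/m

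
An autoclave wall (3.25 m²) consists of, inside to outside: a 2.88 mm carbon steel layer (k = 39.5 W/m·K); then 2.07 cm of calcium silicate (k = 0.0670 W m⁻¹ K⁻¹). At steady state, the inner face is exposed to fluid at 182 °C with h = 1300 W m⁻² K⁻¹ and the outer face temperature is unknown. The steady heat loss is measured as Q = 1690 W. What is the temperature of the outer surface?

T_out = 20.9 °C

Sum the resistances:
  R_conv,in = 1/(hA) = 1/(1300·3.25) = 2.367×10^-4 K/W
  R_carbon steel = L/(kA) = 0.00288/(39.5·3.25) = 2.243×10^-5 K/W
  R_calcium silicate = L/(kA) = 0.0207/(0.0670·3.25) = 0.09506 K/W
ΣR = 0.09532 K/W
ΔT = Q·ΣR = 1690 × 0.09532 = 161.1 K
Heat flows outward, so T_out = T_in − ΔT = 182 − 161.1 = 20.9 °C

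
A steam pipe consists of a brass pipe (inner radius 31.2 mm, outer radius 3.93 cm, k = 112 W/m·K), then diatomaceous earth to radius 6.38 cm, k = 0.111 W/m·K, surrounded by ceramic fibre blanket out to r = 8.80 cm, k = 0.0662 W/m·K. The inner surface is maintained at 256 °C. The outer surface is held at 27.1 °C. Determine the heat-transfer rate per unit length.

Q' = 156 W/m

Treat each layer as a resistance in series:
  R'_brass = ln(0.0393/0.0312)/(2πk) = 0.2308/(2π·112) = 3.280×10^-4 m·K/W
  R'_diatomaceous earth = ln(0.0638/0.0393)/(2πk) = 0.4845/(2π·0.111) = 0.6947 m·K/W
  R'_ceramic fibre blanket = ln(0.0880/0.0638)/(2πk) = 0.3216/(2π·0.0662) = 0.7731 m·K/W
ΣR = 3.280×10^-4 + 0.6947 + 0.7731 = 1.468 m·K/W
Q' = ΔT/ΣR = (256 °C − 27.1 °C)/1.468 = 156 W/m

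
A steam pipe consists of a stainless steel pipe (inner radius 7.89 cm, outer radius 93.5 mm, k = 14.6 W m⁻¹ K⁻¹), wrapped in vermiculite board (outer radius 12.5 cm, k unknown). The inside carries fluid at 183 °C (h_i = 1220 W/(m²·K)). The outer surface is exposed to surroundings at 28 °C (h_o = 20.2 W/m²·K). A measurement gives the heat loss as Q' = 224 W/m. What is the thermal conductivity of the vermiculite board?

k = 0.0739 W/m·K

ΣR = ΔT/Q' = |183 − 28|/224 = 0.6920 m·K/W
Known resistances:
  R'_conv,in = 1/(2πr h) = 1/(2π·0.0789·1220) = 0.001653 m·K/W
  R'_stainless steel = ln(0.0935/0.0789)/(2πk) = 0.1698/(2π·14.6) = 0.001851 m·K/W
  R'_conv,out = 1/(2πr h) = 1/(2π·0.125·20.2) = 0.06303 m·K/W
R_vermiculite board = ΣR − ΣR_known = 0.6920 − 0.06653 = 0.6255 m·K/W
ln(r₂/r₁)/(2πk) = 0.6255 ⇒ k = 0.2904/(2π·0.6255) = 0.0739 W/m·K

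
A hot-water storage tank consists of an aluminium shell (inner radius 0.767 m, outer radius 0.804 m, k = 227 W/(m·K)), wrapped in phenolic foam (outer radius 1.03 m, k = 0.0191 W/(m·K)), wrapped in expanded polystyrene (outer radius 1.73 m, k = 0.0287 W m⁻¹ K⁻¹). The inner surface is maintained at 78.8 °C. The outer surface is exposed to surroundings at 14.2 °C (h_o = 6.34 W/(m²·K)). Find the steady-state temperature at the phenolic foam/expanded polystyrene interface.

T = 45.9 °C

Resistance network (inner→outer):
  R_aluminium = (1/0.767 − 1/0.804)/(4πk) = 0.06000/(4π·227) = 2.103×10^-5 K/W
  R_phenolic foam = (1/0.804 − 1/1.03)/(4πk) = 0.2729/(4π·0.0191) = 1.137 K/W
  R_expanded polystyrene = (1/1.03 − 1/1.73)/(4πk) = 0.3928/(4π·0.0287) = 1.089 K/W
  R_conv,out = 1/(4πr²h) = 1/(4π·1.73²·6.34) = 0.004194 K/W
ΣR = 2.103×10^-5 + 1.137 + 1.089 + 0.004194 = 2.230 K/W
Q = ΔT/ΣR = (78.8 °C − 14.2 °C)/2.230 = 28.97 W
From the inner boundary to the phenolic foam/expanded polystyrene interface, ΣR_partial = 1.137 K/W.
T_interface = T_in − Q·ΣR_partial = 78.8 °C − (28.97)(1.137) = 45.9 °C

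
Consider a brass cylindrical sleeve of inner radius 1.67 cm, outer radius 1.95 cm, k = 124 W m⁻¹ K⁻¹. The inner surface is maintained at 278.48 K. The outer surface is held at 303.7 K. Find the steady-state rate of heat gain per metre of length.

Q' = 127 kW/m

Q' = 2πk·ΔT/ln(r₂/r₁) = 2π × 124 × 25.22 / ln(0.0195/0.0167) = 1.27×10^5 W/m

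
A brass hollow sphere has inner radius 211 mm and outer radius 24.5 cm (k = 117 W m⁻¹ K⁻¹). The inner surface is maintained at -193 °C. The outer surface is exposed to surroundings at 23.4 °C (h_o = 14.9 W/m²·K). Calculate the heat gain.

Q = 2420 W

Treat each layer as a resistance in series:
  R_brass = (1/0.211 − 1/0.245)/(4πk) = 0.6577/(4π·117) = 4.473×10^-4 K/W
  R_conv,out = 1/(4πr²h) = 1/(4π·0.245²·14.9) = 0.08898 K/W
ΣR = 4.473×10^-4 + 0.08898 = 0.08943 K/W
Q = ΔT/ΣR = (-193 °C − 23.4 °C)/0.08943 = -2420 W
(Negative Q ⇒ heat flows inward; heat gain = 2420 W.)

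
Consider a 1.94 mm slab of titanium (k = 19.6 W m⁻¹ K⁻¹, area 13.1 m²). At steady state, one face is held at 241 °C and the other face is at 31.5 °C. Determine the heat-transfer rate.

Q = 2.77×10^7 W

Q = kA·ΔT/L = 19.6 × 13.1 × |241 °C − 31.5 °C| / 0.00194 = 2.77×10^7 W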